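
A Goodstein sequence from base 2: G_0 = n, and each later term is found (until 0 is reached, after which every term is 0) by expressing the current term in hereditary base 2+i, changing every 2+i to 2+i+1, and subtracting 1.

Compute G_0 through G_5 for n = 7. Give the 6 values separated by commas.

7, 30, 259, 3127, 46657, 823543

base 2: 7 = 2^2 + 2 + 1; at 3: 3^3 + 3 + 1 = 31; next = 30
base 3: 30 = 3^3 + 3; at 4: 4^4 + 4 = 260; next = 259
base 4: 259 = 4^4 + 3; at 5: 5^5 + 3 = 3128; next = 3127
base 5: 3127 = 5^5 + 2; at 6: 6^6 + 2 = 46658; next = 46657
base 6: 46657 = 6^6 + 1; at 7: 7^7 + 1 = 823544; next = 823543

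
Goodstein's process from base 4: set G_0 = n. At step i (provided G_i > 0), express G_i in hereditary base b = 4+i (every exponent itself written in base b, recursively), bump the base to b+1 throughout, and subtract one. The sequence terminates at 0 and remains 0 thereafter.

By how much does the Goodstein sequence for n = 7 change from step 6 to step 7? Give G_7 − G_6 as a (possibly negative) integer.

7 —HB4→ 4 + 3 —bump→ 5 + 3 = 8 —(−1)→ 7
7 —HB5→ 5 + 2 —bump→ 6 + 2 = 8 —(−1)→ 7
7 —HB6→ 6 + 1 —bump→ 7 + 1 = 8 —(−1)→ 7
7 —HB7→ 7 —bump→ 8 = 8 —(−1)→ 7
7 —HB8→ 7 —bump→ 7 = 7 —(−1)→ 6
6 —HB9→ 6 —bump→ 6 = 6 —(−1)→ 5
5 —HB10→ 5 —bump→ 5 = 5 —(−1)→ 4

-1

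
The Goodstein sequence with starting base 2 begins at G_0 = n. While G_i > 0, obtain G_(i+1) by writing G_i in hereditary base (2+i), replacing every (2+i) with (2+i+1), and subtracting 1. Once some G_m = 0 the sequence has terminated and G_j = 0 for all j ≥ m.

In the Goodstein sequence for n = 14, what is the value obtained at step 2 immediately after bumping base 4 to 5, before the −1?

14 —HB2→ 2^(2 + 1) + 2^2 + 2 —bump→ 3^(3 + 1) + 3^3 + 3 = 111 —(−1)→ 110
110 —HB3→ 3^(3 + 1) + 3^3 + 2 —bump→ 4^(4 + 1) + 4^4 + 2 = 1282 —(−1)→ 1281

18751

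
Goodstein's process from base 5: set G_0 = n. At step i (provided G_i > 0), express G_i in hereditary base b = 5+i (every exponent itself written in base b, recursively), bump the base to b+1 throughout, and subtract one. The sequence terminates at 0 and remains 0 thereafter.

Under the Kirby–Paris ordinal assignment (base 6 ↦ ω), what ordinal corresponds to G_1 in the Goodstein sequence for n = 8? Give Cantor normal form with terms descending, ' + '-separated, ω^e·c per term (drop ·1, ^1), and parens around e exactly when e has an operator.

ω + 2

[0] 8 ≡ 5 + 3 (base 5). Lift 6: 9. −1: 8.
[1] 8 ≡ 6 + 2 (base 6). Lift 7: 9. −1: 8.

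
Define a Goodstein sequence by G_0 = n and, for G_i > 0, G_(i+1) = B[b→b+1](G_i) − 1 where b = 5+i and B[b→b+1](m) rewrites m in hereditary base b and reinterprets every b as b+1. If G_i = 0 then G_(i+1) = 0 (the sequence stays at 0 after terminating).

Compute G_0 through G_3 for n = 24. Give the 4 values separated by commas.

24, 27, 30, 33

step 0: 24 = 4·5 + 4; sub 6 for 5: 4·6 + 4; = 28; G_1 = 28−1 = 27
step 1: 27 = 4·6 + 3; sub 7 for 6: 4·7 + 3; = 31; G_2 = 31−1 = 30
step 2: 30 = 4·7 + 2; sub 8 for 7: 4·8 + 2; = 34; G_3 = 34−1 = 33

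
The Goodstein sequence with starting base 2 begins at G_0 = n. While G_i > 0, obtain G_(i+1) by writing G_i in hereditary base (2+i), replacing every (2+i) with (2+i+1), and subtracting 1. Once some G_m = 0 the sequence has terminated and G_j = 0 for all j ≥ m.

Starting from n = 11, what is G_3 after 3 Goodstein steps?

(0) 11|_2 = 2^(2 + 1) + 2 + 1 ↦ 3^(3 + 1) + 3 + 1|_3 = 85 ⇒ 84
(1) 84|_3 = 3^(3 + 1) + 3 ↦ 4^(4 + 1) + 4|_4 = 1028 ⇒ 1027
(2) 1027|_4 = 4^(4 + 1) + 3 ↦ 5^(5 + 1) + 3|_5 = 15628 ⇒ 15627
(3) 15627|_5 = 5^(5 + 1) + 2 ↦ 6^(6 + 1) + 2|_6 = 279938 ⇒ 279937

15627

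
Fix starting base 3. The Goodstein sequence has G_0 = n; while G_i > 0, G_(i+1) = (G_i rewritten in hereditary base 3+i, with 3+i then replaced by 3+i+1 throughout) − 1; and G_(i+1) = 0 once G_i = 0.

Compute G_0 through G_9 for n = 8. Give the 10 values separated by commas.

G_0=8  [base 3] 2·3 + 2  →[3↦4]→  2·4 + 2 = 10  −1 ⇒ G_1=9
G_1=9  [base 4] 2·4 + 1  →[4↦5]→  2·5 + 1 = 11  −1 ⇒ G_2=10
G_2=10  [base 5] 2·5  →[5↦6]→  2·6 = 12  −1 ⇒ G_3=11
G_3=11  [base 6] 6 + 5  →[6↦7]→  7 + 5 = 12  −1 ⇒ G_4=11
G_4=11  [base 7] 7 + 4  →[7↦8]→  8 + 4 = 12  −1 ⇒ G_5=11
G_5=11  [base 8] 8 + 3  →[8↦9]→  9 + 3 = 12  −1 ⇒ G_6=11
G_6=11  [base 9] 9 + 2  →[9↦10]→  10 + 2 = 12  −1 ⇒ G_7=11
G_7=11  [base 10] 10 + 1  →[10↦11]→  11 + 1 = 12  −1 ⇒ G_8=11
G_8=11  [base 11] 11  →[11↦12]→  12 = 12  −1 ⇒ G_9=11

8, 9, 10, 11, 11, 11, 11, 11, 11, 11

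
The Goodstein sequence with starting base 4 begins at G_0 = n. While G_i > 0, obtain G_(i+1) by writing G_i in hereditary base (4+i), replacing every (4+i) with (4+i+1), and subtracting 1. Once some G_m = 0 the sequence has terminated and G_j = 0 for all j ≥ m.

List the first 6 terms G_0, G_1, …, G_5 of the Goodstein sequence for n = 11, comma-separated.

step 0: 11 = 2·4 + 3; sub 5 for 4: 2·5 + 3; = 13; G_1 = 13−1 = 12
step 1: 12 = 2·5 + 2; sub 6 for 5: 2·6 + 2; = 14; G_2 = 14−1 = 13
step 2: 13 = 2·6 + 1; sub 7 for 6: 2·7 + 1; = 15; G_3 = 15−1 = 14
step 3: 14 = 2·7; sub 8 for 7: 2·8; = 16; G_4 = 16−1 = 15
step 4: 15 = 8 + 7; sub 9 for 8: 9 + 7; = 16; G_5 = 16−1 = 15

11, 12, 13, 14, 15, 15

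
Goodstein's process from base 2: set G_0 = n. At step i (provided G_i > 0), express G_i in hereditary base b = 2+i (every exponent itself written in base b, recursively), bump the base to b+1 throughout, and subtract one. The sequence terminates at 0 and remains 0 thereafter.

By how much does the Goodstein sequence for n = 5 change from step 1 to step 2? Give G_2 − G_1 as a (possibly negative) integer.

5 —HB2→ 2^2 + 1 —bump→ 3^3 + 1 = 28 —(−1)→ 27
27 —HB3→ 3^3 —bump→ 4^4 = 256 —(−1)→ 255

228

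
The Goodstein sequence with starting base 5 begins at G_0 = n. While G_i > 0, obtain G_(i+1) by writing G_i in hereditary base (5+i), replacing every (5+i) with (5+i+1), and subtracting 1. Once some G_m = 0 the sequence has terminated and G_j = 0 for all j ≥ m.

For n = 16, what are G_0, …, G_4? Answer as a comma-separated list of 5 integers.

16, 18, 20, 21, 22

step 0: 16 = 3·5 + 1; sub 6 for 5: 3·6 + 1; = 19; G_1 = 19−1 = 18
step 1: 18 = 3·6; sub 7 for 6: 3·7; = 21; G_2 = 21−1 = 20
step 2: 20 = 2·7 + 6; sub 8 for 7: 2·8 + 6; = 22; G_3 = 22−1 = 21
step 3: 21 = 2·8 + 5; sub 9 for 8: 2·9 + 5; = 23; G_4 = 23−1 = 22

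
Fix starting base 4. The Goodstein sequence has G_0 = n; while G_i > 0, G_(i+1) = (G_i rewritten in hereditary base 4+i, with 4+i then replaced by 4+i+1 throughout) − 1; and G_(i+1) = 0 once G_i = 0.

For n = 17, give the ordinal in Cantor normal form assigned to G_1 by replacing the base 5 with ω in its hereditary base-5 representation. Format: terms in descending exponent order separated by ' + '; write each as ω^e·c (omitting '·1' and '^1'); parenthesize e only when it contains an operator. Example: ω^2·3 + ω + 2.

ω^2

[0] 17 ≡ 4^2 + 1 (base 4). Lift 5: 26. −1: 25.
[1] 25 ≡ 5^2 (base 5). Lift 6: 36. −1: 35.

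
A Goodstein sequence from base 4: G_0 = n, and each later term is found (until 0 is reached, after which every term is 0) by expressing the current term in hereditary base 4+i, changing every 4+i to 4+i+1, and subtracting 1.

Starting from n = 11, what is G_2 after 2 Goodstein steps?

step 0: 11 = 2·4 + 3; sub 5 for 4: 2·5 + 3; = 13; G_1 = 13−1 = 12
step 1: 12 = 2·5 + 2; sub 6 for 5: 2·6 + 2; = 14; G_2 = 14−1 = 13

13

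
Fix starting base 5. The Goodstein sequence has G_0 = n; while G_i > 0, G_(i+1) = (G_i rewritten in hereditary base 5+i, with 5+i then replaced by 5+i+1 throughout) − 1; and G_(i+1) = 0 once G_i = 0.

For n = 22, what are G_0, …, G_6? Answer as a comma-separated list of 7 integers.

i=0: 22 = 4·5 + 2 (b=5); 5→6: 4·6 + 2 = 26; 26−1 = 25
i=1: 25 = 4·6 + 1 (b=6); 6→7: 4·7 + 1 = 29; 29−1 = 28
i=2: 28 = 4·7 (b=7); 7→8: 4·8 = 32; 32−1 = 31
i=3: 31 = 3·8 + 7 (b=8); 8→9: 3·9 + 7 = 34; 34−1 = 33
i=4: 33 = 3·9 + 6 (b=9); 9→10: 3·10 + 6 = 36; 36−1 = 35
i=5: 35 = 3·10 + 5 (b=10); 10→11: 3·11 + 5 = 38; 38−1 = 37

22, 25, 28, 31, 33, 35, 37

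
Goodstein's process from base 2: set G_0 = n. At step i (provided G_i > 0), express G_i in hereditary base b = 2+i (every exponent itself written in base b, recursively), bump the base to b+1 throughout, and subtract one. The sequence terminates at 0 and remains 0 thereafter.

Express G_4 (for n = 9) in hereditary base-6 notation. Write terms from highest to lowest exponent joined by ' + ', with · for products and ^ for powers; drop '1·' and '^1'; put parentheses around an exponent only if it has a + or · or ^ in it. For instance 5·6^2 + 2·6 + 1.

step 0: 9 = 2^(2 + 1) + 1; sub 3 for 2: 3^(3 + 1) + 1; = 82; G_1 = 82−1 = 81
step 1: 81 = 3^(3 + 1); sub 4 for 3: 4^(4 + 1); = 1024; G_2 = 1024−1 = 1023
step 2: 1023 = 3·4^4 + 3·4^3 + 3·4^2 + 3·4 + 3; sub 5 for 4: 3·5^5 + 3·5^3 + 3·5^2 + 3·5 + 3; = 9843; G_3 = 9843−1 = 9842
step 3: 9842 = 3·5^5 + 3·5^3 + 3·5^2 + 3·5 + 2; sub 6 for 5: 3·6^6 + 3·6^3 + 3·6^2 + 3·6 + 2; = 140744; G_4 = 140744−1 = 140743
step 4: 140743 = 3·6^6 + 3·6^3 + 3·6^2 + 3·6 + 1; sub 7 for 6: 3·7^7 + 3·7^3 + 3·7^2 + 3·7 + 1; = 2471827; G_5 = 2471827−1 = 2471826

3·6^6 + 3·6^3 + 3·6^2 + 3·6 + 1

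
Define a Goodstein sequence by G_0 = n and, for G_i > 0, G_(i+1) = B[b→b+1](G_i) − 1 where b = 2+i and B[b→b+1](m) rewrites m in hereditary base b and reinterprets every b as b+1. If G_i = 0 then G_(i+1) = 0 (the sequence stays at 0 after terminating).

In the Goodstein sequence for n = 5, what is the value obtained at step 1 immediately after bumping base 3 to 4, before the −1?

i=0: 5 = 2^2 + 1 (b=2); 2→3: 3^3 + 1 = 28; 28−1 = 27
i=1: 27 = 3^3 (b=3); 3→4: 4^4 = 256; 256−1 = 255

256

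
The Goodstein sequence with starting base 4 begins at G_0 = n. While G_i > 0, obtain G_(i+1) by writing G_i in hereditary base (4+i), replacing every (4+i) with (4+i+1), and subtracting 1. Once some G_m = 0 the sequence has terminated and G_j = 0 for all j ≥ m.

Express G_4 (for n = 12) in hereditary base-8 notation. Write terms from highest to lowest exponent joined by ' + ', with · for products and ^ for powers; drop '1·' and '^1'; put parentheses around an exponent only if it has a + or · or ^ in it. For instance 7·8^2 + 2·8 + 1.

base 4: 12 = 3·4; at 5: 3·5 = 15; next = 14
base 5: 14 = 2·5 + 4; at 6: 2·6 + 4 = 16; next = 15
base 6: 15 = 2·6 + 3; at 7: 2·7 + 3 = 17; next = 16
base 7: 16 = 2·7 + 2; at 8: 2·8 + 2 = 18; next = 17

2·8 + 1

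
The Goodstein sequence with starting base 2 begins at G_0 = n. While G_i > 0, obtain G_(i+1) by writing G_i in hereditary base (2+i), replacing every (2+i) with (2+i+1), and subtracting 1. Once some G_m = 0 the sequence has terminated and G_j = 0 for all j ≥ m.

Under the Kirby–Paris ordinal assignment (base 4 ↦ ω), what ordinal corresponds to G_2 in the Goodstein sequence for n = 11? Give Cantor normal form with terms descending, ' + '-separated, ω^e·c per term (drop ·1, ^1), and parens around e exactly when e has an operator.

(0) 11|_2 = 2^(2 + 1) + 2 + 1 ↦ 3^(3 + 1) + 3 + 1|_3 = 85 ⇒ 84
(1) 84|_3 = 3^(3 + 1) + 3 ↦ 4^(4 + 1) + 4|_4 = 1028 ⇒ 1027
(2) 1027|_4 = 4^(4 + 1) + 3 ↦ 5^(5 + 1) + 3|_5 = 15628 ⇒ 15627

ω^(ω + 1) + 3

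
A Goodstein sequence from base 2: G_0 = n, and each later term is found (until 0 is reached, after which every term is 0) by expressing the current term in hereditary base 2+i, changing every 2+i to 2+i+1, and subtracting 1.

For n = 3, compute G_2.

step 0: 3 = 2 + 1; sub 3 for 2: 3 + 1; = 4; G_1 = 4−1 = 3
step 1: 3 = 3; sub 4 for 3: 4; = 4; G_2 = 4−1 = 3
step 2: 3 = 3; sub 5 for 4: 3; = 3; G_3 = 3−1 = 2

3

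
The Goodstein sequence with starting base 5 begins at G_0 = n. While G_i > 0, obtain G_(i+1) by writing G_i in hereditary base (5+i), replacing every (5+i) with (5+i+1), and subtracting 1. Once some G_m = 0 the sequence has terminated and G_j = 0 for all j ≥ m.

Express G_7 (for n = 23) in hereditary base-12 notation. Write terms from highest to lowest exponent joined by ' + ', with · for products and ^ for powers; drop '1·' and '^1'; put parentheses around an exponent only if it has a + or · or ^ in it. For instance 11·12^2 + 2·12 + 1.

3·12 + 5

G_0=23  [base 5] 4·5 + 3  →[5↦6]→  4·6 + 3 = 27  −1 ⇒ G_1=26
G_1=26  [base 6] 4·6 + 2  →[6↦7]→  4·7 + 2 = 30  −1 ⇒ G_2=29
G_2=29  [base 7] 4·7 + 1  →[7↦8]→  4·8 + 1 = 33  −1 ⇒ G_3=32
G_3=32  [base 8] 4·8  →[8↦9]→  4·9 = 36  −1 ⇒ G_4=35
G_4=35  [base 9] 3·9 + 8  →[9↦10]→  3·10 + 8 = 38  −1 ⇒ G_5=37
G_5=37  [base 10] 3·10 + 7  →[10↦11]→  3·11 + 7 = 40  −1 ⇒ G_6=39
G_6=39  [base 11] 3·11 + 6  →[11↦12]→  3·12 + 6 = 42  −1 ⇒ G_7=41
G_7=41  [base 12] 3·12 + 5  →[12↦13]→  3·13 + 5 = 44  −1 ⇒ G_8=43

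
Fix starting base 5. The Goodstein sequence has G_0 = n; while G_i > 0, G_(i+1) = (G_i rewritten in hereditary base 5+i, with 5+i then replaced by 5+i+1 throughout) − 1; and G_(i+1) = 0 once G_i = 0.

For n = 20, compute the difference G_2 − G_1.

2

[0] 20 ≡ 4·5 (base 5). Lift 6: 24. −1: 23.
[1] 23 ≡ 3·6 + 5 (base 6). Lift 7: 26. −1: 25.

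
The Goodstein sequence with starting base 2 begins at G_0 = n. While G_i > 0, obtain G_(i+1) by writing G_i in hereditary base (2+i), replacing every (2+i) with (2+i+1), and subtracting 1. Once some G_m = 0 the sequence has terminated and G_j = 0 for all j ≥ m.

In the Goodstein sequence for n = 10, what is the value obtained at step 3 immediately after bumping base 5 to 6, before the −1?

i=0: 10 = 2^(2 + 1) + 2 (b=2); 2→3: 3^(3 + 1) + 3 = 84; 84−1 = 83
i=1: 83 = 3^(3 + 1) + 2 (b=3); 3→4: 4^(4 + 1) + 2 = 1026; 1026−1 = 1025
i=2: 1025 = 4^(4 + 1) + 1 (b=4); 4→5: 5^(5 + 1) + 1 = 15626; 15626−1 = 15625
i=3: 15625 = 5^(5 + 1) (b=5); 5→6: 6^(6 + 1) = 279936; 279936−1 = 279935

279936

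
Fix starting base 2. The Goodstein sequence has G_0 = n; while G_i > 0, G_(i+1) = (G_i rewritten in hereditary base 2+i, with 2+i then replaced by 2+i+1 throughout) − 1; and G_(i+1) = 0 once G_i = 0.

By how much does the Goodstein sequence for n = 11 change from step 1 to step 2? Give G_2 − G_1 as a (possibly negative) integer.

943

(0) 11|_2 = 2^(2 + 1) + 2 + 1 ↦ 3^(3 + 1) + 3 + 1|_3 = 85 ⇒ 84
(1) 84|_3 = 3^(3 + 1) + 3 ↦ 4^(4 + 1) + 4|_4 = 1028 ⇒ 1027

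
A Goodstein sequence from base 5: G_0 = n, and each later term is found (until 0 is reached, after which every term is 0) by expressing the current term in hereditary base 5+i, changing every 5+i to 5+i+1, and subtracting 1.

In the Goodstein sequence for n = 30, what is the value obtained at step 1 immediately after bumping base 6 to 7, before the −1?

G_0=30  [base 5] 5^2 + 5  →[5↦6]→  6^2 + 6 = 42  −1 ⇒ G_1=41
G_1=41  [base 6] 6^2 + 5  →[6↦7]→  7^2 + 5 = 54  −1 ⇒ G_2=53

54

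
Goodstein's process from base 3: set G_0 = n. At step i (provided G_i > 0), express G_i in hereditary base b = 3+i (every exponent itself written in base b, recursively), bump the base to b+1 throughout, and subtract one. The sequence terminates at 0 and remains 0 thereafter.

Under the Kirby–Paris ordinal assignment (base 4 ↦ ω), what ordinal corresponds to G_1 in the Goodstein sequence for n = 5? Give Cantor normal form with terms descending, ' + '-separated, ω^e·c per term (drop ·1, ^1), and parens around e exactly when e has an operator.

step 0: 5 = 3 + 2; sub 4 for 3: 4 + 2; = 6; G_1 = 6−1 = 5
step 1: 5 = 4 + 1; sub 5 for 4: 5 + 1; = 6; G_2 = 6−1 = 5

ω + 1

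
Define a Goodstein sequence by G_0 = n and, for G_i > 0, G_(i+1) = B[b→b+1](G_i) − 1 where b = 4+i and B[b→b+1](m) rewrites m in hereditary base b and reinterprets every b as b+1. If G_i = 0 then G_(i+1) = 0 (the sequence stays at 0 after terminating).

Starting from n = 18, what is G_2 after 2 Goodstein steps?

36

18 —HB4→ 4^2 + 2 —bump→ 5^2 + 2 = 27 —(−1)→ 26
26 —HB5→ 5^2 + 1 —bump→ 6^2 + 1 = 37 —(−1)→ 36
36 —HB6→ 6^2 —bump→ 7^2 = 49 —(−1)→ 48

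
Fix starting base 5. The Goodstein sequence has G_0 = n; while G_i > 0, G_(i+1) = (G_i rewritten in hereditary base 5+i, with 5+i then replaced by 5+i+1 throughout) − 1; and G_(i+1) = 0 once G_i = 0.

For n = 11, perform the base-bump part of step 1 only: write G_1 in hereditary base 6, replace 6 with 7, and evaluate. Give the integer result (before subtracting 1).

[0] 11 ≡ 2·5 + 1 (base 5). Lift 6: 13. −1: 12.
[1] 12 ≡ 2·6 (base 6). Lift 7: 14. −1: 13.

14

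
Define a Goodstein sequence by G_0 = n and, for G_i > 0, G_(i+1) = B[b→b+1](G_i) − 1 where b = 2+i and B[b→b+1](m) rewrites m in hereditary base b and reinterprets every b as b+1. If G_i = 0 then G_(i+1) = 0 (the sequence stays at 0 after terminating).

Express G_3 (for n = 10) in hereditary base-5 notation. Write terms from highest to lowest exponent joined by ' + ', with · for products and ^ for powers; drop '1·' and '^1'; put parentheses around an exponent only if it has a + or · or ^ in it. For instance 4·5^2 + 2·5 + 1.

10 —HB2→ 2^(2 + 1) + 2 —bump→ 3^(3 + 1) + 3 = 84 —(−1)→ 83
83 —HB3→ 3^(3 + 1) + 2 —bump→ 4^(4 + 1) + 2 = 1026 —(−1)→ 1025
1025 —HB4→ 4^(4 + 1) + 1 —bump→ 5^(5 + 1) + 1 = 15626 —(−1)→ 15625
15625 —HB5→ 5^(5 + 1) —bump→ 6^(6 + 1) = 279936 —(−1)→ 279935

5^(5 + 1)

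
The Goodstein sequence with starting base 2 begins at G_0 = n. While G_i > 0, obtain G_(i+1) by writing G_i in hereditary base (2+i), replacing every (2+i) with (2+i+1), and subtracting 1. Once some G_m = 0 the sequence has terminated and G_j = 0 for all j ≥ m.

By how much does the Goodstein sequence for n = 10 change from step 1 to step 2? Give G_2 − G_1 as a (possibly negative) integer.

942

G_0 = 10. HB_2(10) = 2^(2 + 1) + 2. Bump = 84. G_1 = 83.
G_1 = 83. HB_3(83) = 3^(3 + 1) + 2. Bump = 1026. G_2 = 1025.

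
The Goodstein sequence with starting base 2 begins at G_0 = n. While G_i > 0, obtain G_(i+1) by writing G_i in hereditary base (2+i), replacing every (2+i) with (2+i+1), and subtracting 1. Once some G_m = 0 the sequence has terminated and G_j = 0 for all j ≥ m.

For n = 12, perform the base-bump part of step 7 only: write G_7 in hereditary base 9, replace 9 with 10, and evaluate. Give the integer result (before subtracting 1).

[0] 12 ≡ 2^(2 + 1) + 2^2 (base 2). Lift 3: 108. −1: 107.
[1] 107 ≡ 3^(3 + 1) + 2·3^2 + 2·3 + 2 (base 3). Lift 4: 1066. −1: 1065.
[2] 1065 ≡ 4^(4 + 1) + 2·4^2 + 2·4 + 1 (base 4). Lift 5: 15686. −1: 15685.
[3] 15685 ≡ 5^(5 + 1) + 2·5^2 + 2·5 (base 5). Lift 6: 280020. −1: 280019.
[4] 280019 ≡ 6^(6 + 1) + 2·6^2 + 6 + 5 (base 6). Lift 7: 5764911. −1: 5764910.
[5] 5764910 ≡ 7^(7 + 1) + 2·7^2 + 7 + 4 (base 7). Lift 8: 134217868. −1: 134217867.
[6] 134217867 ≡ 8^(8 + 1) + 2·8^2 + 8 + 3 (base 8). Lift 9: 3486784575. −1: 3486784574.
[7] 3486784574 ≡ 9^(9 + 1) + 2·9^2 + 9 + 2 (base 9). Lift 10: 100000000212. −1: 100000000211.

100000000212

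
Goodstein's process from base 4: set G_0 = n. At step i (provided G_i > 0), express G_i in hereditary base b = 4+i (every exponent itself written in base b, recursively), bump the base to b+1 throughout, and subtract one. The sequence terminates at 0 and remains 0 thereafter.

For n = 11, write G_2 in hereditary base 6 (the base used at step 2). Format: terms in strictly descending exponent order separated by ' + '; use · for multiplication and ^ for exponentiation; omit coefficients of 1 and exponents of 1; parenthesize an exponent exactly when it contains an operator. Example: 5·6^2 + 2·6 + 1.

step 0: 11 = 2·4 + 3; sub 5 for 4: 2·5 + 3; = 13; G_1 = 13−1 = 12
step 1: 12 = 2·5 + 2; sub 6 for 5: 2·6 + 2; = 14; G_2 = 14−1 = 13

2·6 + 1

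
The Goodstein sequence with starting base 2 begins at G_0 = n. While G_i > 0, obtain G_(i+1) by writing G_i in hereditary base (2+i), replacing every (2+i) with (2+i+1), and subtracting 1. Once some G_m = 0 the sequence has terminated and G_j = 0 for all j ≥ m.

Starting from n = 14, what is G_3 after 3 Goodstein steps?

18750

(0) 14|_2 = 2^(2 + 1) + 2^2 + 2 ↦ 3^(3 + 1) + 3^3 + 3|_3 = 111 ⇒ 110
(1) 110|_3 = 3^(3 + 1) + 3^3 + 2 ↦ 4^(4 + 1) + 4^4 + 2|_4 = 1282 ⇒ 1281
(2) 1281|_4 = 4^(4 + 1) + 4^4 + 1 ↦ 5^(5 + 1) + 5^5 + 1|_5 = 18751 ⇒ 18750
(3) 18750|_5 = 5^(5 + 1) + 5^5 ↦ 6^(6 + 1) + 6^6|_6 = 326592 ⇒ 326591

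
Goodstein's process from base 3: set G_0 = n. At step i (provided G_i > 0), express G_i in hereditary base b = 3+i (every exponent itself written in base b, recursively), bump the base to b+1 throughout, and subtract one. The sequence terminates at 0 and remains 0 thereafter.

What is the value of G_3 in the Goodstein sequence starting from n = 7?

9

G_0 = 7. HB_3(7) = 2·3 + 1. Bump = 9. G_1 = 8.
G_1 = 8. HB_4(8) = 2·4. Bump = 10. G_2 = 9.
G_2 = 9. HB_5(9) = 5 + 4. Bump = 10. G_3 = 9.
G_3 = 9. HB_6(9) = 6 + 3. Bump = 10. G_4 = 9.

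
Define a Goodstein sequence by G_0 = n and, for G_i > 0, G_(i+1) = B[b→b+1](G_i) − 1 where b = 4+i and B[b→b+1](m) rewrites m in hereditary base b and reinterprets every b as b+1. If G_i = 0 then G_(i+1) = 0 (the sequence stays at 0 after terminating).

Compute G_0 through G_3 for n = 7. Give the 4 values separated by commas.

G_0 = 7. HB_4(7) = 4 + 3. Bump = 8. G_1 = 7.
G_1 = 7. HB_5(7) = 5 + 2. Bump = 8. G_2 = 7.
G_2 = 7. HB_6(7) = 6 + 1. Bump = 8. G_3 = 7.

7, 7, 7, 7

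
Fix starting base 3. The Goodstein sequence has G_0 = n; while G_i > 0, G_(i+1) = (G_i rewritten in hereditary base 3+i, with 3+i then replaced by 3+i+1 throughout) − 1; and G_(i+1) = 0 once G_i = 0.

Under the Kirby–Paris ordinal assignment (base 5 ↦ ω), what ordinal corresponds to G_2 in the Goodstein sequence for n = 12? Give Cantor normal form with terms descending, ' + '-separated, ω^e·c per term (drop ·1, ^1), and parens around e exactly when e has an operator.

12 —HB3→ 3^2 + 3 —bump→ 4^2 + 4 = 20 —(−1)→ 19
19 —HB4→ 4^2 + 3 —bump→ 5^2 + 3 = 28 —(−1)→ 27
27 —HB5→ 5^2 + 2 —bump→ 6^2 + 2 = 38 —(−1)→ 37

ω^2 + 2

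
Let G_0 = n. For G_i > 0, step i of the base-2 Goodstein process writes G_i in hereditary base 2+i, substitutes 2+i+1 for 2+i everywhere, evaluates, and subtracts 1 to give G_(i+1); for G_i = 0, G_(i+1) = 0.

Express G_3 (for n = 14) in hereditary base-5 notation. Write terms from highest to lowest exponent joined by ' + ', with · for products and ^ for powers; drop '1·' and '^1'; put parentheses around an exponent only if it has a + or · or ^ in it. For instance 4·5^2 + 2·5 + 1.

5^(5 + 1) + 5^5

i=0: 14 = 2^(2 + 1) + 2^2 + 2 (b=2); 2→3: 3^(3 + 1) + 3^3 + 3 = 111; 111−1 = 110
i=1: 110 = 3^(3 + 1) + 3^3 + 2 (b=3); 3→4: 4^(4 + 1) + 4^4 + 2 = 1282; 1282−1 = 1281
i=2: 1281 = 4^(4 + 1) + 4^4 + 1 (b=4); 4→5: 5^(5 + 1) + 5^5 + 1 = 18751; 18751−1 = 18750
i=3: 18750 = 5^(5 + 1) + 5^5 (b=5); 5→6: 6^(6 + 1) + 6^6 = 326592; 326592−1 = 326591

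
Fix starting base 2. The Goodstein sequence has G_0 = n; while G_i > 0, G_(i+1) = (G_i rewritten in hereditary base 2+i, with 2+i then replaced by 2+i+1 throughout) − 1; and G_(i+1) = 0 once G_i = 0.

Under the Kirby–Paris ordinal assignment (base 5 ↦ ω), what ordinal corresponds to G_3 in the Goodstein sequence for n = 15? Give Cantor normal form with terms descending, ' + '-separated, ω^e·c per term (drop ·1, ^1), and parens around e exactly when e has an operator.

base 2: 15 = 2^(2 + 1) + 2^2 + 2 + 1; at 3: 3^(3 + 1) + 3^3 + 3 + 1 = 112; next = 111
base 3: 111 = 3^(3 + 1) + 3^3 + 3; at 4: 4^(4 + 1) + 4^4 + 4 = 1284; next = 1283
base 4: 1283 = 4^(4 + 1) + 4^4 + 3; at 5: 5^(5 + 1) + 5^5 + 3 = 18753; next = 18752
base 5: 18752 = 5^(5 + 1) + 5^5 + 2; at 6: 6^(6 + 1) + 6^6 + 2 = 326594; next = 326593

ω^(ω + 1) + ω^ω + 2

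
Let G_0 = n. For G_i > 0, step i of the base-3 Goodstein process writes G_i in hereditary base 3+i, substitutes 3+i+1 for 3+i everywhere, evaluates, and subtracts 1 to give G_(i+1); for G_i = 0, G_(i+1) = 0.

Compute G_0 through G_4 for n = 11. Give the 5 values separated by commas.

G_0 = 11. HB_3(11) = 3^2 + 2. Bump = 18. G_1 = 17.
G_1 = 17. HB_4(17) = 4^2 + 1. Bump = 26. G_2 = 25.
G_2 = 25. HB_5(25) = 5^2. Bump = 36. G_3 = 35.
G_3 = 35. HB_6(35) = 5·6 + 5. Bump = 40. G_4 = 39.

11, 17, 25, 35, 39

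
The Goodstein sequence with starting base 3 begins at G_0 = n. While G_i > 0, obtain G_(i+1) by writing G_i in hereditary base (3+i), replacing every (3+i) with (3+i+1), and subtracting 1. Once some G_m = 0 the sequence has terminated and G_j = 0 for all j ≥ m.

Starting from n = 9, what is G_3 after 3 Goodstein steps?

19

step 0: 9 = 3^2; sub 4 for 3: 4^2; = 16; G_1 = 16−1 = 15
step 1: 15 = 3·4 + 3; sub 5 for 4: 3·5 + 3; = 18; G_2 = 18−1 = 17
step 2: 17 = 3·5 + 2; sub 6 for 5: 3·6 + 2; = 20; G_3 = 20−1 = 19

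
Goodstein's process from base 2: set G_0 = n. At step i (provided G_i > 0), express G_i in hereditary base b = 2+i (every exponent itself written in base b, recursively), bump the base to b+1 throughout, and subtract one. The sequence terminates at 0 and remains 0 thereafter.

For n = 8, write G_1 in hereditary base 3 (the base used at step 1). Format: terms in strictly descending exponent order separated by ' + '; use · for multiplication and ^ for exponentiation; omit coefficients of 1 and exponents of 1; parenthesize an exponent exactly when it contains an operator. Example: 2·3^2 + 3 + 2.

2·3^3 + 2·3^2 + 2·3 + 2

[0] 8 ≡ 2^(2 + 1) (base 2). Lift 3: 81. −1: 80.
[1] 80 ≡ 2·3^3 + 2·3^2 + 2·3 + 2 (base 3). Lift 4: 554. −1: 553.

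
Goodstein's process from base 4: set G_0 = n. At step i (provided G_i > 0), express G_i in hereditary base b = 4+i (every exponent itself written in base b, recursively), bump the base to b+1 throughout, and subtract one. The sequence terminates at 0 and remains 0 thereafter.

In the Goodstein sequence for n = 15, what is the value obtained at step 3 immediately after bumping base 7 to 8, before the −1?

24

base 4: 15 = 3·4 + 3; at 5: 3·5 + 3 = 18; next = 17
base 5: 17 = 3·5 + 2; at 6: 3·6 + 2 = 20; next = 19
base 6: 19 = 3·6 + 1; at 7: 3·7 + 1 = 22; next = 21
base 7: 21 = 3·7; at 8: 3·8 = 24; next = 23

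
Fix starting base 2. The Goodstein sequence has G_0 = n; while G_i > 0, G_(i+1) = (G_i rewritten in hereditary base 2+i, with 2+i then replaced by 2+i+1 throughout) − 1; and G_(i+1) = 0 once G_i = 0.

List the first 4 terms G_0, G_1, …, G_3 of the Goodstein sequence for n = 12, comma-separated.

12, 107, 1065, 15685

step 0: 12 = 2^(2 + 1) + 2^2; sub 3 for 2: 3^(3 + 1) + 3^3; = 108; G_1 = 108−1 = 107
step 1: 107 = 3^(3 + 1) + 2·3^2 + 2·3 + 2; sub 4 for 3: 4^(4 + 1) + 2·4^2 + 2·4 + 2; = 1066; G_2 = 1066−1 = 1065
step 2: 1065 = 4^(4 + 1) + 2·4^2 + 2·4 + 1; sub 5 for 4: 5^(5 + 1) + 2·5^2 + 2·5 + 1; = 15686; G_3 = 15686−1 = 15685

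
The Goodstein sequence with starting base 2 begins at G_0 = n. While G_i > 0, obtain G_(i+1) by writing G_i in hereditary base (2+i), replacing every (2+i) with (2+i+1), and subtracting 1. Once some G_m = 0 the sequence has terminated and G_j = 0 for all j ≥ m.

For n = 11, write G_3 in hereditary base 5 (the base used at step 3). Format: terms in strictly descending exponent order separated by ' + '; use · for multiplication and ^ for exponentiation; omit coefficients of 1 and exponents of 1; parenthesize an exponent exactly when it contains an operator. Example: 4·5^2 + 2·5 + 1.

5^(5 + 1) + 2

base 2: 11 = 2^(2 + 1) + 2 + 1; at 3: 3^(3 + 1) + 3 + 1 = 85; next = 84
base 3: 84 = 3^(3 + 1) + 3; at 4: 4^(4 + 1) + 4 = 1028; next = 1027
base 4: 1027 = 4^(4 + 1) + 3; at 5: 5^(5 + 1) + 3 = 15628; next = 15627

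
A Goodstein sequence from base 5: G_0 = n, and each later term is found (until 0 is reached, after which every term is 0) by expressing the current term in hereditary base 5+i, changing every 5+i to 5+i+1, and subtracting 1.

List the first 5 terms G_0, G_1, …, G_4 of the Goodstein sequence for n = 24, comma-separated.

24, 27, 30, 33, 36

base 5: 24 = 4·5 + 4; at 6: 4·6 + 4 = 28; next = 27
base 6: 27 = 4·6 + 3; at 7: 4·7 + 3 = 31; next = 30
base 7: 30 = 4·7 + 2; at 8: 4·8 + 2 = 34; next = 33
base 8: 33 = 4·8 + 1; at 9: 4·9 + 1 = 37; next = 36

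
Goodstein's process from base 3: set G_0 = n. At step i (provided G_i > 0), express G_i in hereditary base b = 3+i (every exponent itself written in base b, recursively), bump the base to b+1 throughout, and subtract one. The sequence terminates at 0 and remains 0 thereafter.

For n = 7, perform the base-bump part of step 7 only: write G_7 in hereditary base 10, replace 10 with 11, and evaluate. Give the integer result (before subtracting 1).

9

(0) 7|_3 = 2·3 + 1 ↦ 2·4 + 1|_4 = 9 ⇒ 8
(1) 8|_4 = 2·4 ↦ 2·5|_5 = 10 ⇒ 9
(2) 9|_5 = 5 + 4 ↦ 6 + 4|_6 = 10 ⇒ 9
(3) 9|_6 = 6 + 3 ↦ 7 + 3|_7 = 10 ⇒ 9
(4) 9|_7 = 7 + 2 ↦ 8 + 2|_8 = 10 ⇒ 9
(5) 9|_8 = 8 + 1 ↦ 9 + 1|_9 = 10 ⇒ 9
(6) 9|_9 = 9 ↦ 10|_10 = 10 ⇒ 9
(7) 9|_10 = 9 ↦ 9|_11 = 9 ⇒ 8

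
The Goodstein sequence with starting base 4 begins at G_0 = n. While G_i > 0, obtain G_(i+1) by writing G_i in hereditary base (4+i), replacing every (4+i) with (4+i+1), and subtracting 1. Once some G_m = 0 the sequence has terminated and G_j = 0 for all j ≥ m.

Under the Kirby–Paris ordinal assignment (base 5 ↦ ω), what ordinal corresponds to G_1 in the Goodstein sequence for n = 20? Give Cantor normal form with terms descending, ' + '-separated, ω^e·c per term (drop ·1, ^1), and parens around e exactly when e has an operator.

[0] 20 ≡ 4^2 + 4 (base 4). Lift 5: 30. −1: 29.
[1] 29 ≡ 5^2 + 4 (base 5). Lift 6: 40. −1: 39.

ω^2 + 4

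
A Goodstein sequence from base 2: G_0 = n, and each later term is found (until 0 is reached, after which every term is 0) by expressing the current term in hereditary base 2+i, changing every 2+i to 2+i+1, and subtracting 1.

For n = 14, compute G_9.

G_0 = 14. HB_2(14) = 2^(2 + 1) + 2^2 + 2. Bump = 111. G_1 = 110.
G_1 = 110. HB_3(110) = 3^(3 + 1) + 3^3 + 2. Bump = 1282. G_2 = 1281.
G_2 = 1281. HB_4(1281) = 4^(4 + 1) + 4^4 + 1. Bump = 18751. G_3 = 18750.
G_3 = 18750. HB_5(18750) = 5^(5 + 1) + 5^5. Bump = 326592. G_4 = 326591.
G_4 = 326591. HB_6(326591) = 6^(6 + 1) + 5·6^5 + 5·6^4 + 5·6^3 + 5·6^2 + 5·6 + 5. Bump = 5862841. G_5 = 5862840.
G_5 = 5862840. HB_7(5862840) = 7^(7 + 1) + 5·7^5 + 5·7^4 + 5·7^3 + 5·7^2 + 5·7 + 4. Bump = 134404972. G_6 = 134404971.
G_6 = 134404971. HB_8(134404971) = 8^(8 + 1) + 5·8^5 + 5·8^4 + 5·8^3 + 5·8^2 + 5·8 + 3. Bump = 3487116549. G_7 = 3487116548.
G_7 = 3487116548. HB_9(3487116548) = 9^(9 + 1) + 5·9^5 + 5·9^4 + 5·9^3 + 5·9^2 + 5·9 + 2. Bump = 100000555552. G_8 = 100000555551.
G_8 = 100000555551. HB_10(100000555551) = 10^(10 + 1) + 5·10^5 + 5·10^4 + 5·10^3 + 5·10^2 + 5·10 + 1. Bump = 3138429262497. G_9 = 3138429262496.

3138429262496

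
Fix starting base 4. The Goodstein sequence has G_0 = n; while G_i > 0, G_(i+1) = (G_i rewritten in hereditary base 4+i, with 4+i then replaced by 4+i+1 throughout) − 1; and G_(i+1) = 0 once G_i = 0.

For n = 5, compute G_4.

3

5 —HB4→ 4 + 1 —bump→ 5 + 1 = 6 —(−1)→ 5
5 —HB5→ 5 —bump→ 6 = 6 —(−1)→ 5
5 —HB6→ 5 —bump→ 5 = 5 —(−1)→ 4
4 —HB7→ 4 —bump→ 4 = 4 —(−1)→ 3
3 —HB8→ 3 —bump→ 3 = 3 —(−1)→ 2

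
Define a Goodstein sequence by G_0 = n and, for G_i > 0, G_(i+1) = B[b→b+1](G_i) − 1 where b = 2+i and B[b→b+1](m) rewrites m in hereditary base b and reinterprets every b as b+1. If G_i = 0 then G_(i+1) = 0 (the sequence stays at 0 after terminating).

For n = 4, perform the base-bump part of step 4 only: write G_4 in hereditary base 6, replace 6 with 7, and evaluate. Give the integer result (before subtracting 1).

110

i=0: 4 = 2^2 (b=2); 2→3: 3^3 = 27; 27−1 = 26
i=1: 26 = 2·3^2 + 2·3 + 2 (b=3); 3→4: 2·4^2 + 2·4 + 2 = 42; 42−1 = 41
i=2: 41 = 2·4^2 + 2·4 + 1 (b=4); 4→5: 2·5^2 + 2·5 + 1 = 61; 61−1 = 60
i=3: 60 = 2·5^2 + 2·5 (b=5); 5→6: 2·6^2 + 2·6 = 84; 84−1 = 83
i=4: 83 = 2·6^2 + 6 + 5 (b=6); 6→7: 2·7^2 + 7 + 5 = 110; 110−1 = 109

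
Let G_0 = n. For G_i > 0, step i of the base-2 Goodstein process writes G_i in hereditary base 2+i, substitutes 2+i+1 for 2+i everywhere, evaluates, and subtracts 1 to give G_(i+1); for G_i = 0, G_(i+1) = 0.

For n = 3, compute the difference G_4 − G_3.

step 0: 3 = 2 + 1; sub 3 for 2: 3 + 1; = 4; G_1 = 4−1 = 3
step 1: 3 = 3; sub 4 for 3: 4; = 4; G_2 = 4−1 = 3
step 2: 3 = 3; sub 5 for 4: 3; = 3; G_3 = 3−1 = 2
step 3: 2 = 2; sub 6 for 5: 2; = 2; G_4 = 2−1 = 1

-1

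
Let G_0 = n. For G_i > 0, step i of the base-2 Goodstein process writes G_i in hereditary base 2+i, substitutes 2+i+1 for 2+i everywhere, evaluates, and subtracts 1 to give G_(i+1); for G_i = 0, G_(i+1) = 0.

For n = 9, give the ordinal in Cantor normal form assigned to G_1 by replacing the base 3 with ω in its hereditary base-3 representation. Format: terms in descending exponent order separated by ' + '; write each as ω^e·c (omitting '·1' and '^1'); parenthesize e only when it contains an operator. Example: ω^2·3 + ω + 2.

i=0: 9 = 2^(2 + 1) + 1 (b=2); 2→3: 3^(3 + 1) + 1 = 82; 82−1 = 81
i=1: 81 = 3^(3 + 1) (b=3); 3→4: 4^(4 + 1) = 1024; 1024−1 = 1023

ω^(ω + 1)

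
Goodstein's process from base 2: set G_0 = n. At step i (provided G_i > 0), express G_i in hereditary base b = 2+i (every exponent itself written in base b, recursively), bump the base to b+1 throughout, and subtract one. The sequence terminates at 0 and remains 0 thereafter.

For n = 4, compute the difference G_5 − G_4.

i=0: 4 = 2^2 (b=2); 2→3: 3^3 = 27; 27−1 = 26
i=1: 26 = 2·3^2 + 2·3 + 2 (b=3); 3→4: 2·4^2 + 2·4 + 2 = 42; 42−1 = 41
i=2: 41 = 2·4^2 + 2·4 + 1 (b=4); 4→5: 2·5^2 + 2·5 + 1 = 61; 61−1 = 60
i=3: 60 = 2·5^2 + 2·5 (b=5); 5→6: 2·6^2 + 2·6 = 84; 84−1 = 83
i=4: 83 = 2·6^2 + 6 + 5 (b=6); 6→7: 2·7^2 + 7 + 5 = 110; 110−1 = 109

26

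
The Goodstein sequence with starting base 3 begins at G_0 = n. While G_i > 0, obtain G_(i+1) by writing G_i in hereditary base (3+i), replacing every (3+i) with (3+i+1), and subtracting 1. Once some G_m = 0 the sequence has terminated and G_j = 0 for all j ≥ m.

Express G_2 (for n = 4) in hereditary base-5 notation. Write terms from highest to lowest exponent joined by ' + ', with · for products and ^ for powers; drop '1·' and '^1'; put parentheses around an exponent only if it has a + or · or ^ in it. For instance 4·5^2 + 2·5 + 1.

4

base 3: 4 = 3 + 1; at 4: 4 + 1 = 5; next = 4
base 4: 4 = 4; at 5: 5 = 5; next = 4
base 5: 4 = 4; at 6: 4 = 4; next = 3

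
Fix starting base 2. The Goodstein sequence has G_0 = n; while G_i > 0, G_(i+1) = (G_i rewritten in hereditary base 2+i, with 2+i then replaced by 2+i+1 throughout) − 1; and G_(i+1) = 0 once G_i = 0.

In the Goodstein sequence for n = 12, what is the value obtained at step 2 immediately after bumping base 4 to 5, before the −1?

15686

i=0: 12 = 2^(2 + 1) + 2^2 (b=2); 2→3: 3^(3 + 1) + 3^3 = 108; 108−1 = 107
i=1: 107 = 3^(3 + 1) + 2·3^2 + 2·3 + 2 (b=3); 3→4: 4^(4 + 1) + 2·4^2 + 2·4 + 2 = 1066; 1066−1 = 1065
i=2: 1065 = 4^(4 + 1) + 2·4^2 + 2·4 + 1 (b=4); 4→5: 5^(5 + 1) + 2·5^2 + 2·5 + 1 = 15686; 15686−1 = 15685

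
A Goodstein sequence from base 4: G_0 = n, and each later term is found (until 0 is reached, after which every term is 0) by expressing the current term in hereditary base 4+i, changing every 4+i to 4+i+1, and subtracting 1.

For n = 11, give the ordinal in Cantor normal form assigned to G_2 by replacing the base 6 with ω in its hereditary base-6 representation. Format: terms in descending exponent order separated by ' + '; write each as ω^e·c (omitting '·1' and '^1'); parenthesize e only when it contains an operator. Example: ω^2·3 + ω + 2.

ω·2 + 1

[0] 11 ≡ 2·4 + 3 (base 4). Lift 5: 13. −1: 12.
[1] 12 ≡ 2·5 + 2 (base 5). Lift 6: 14. −1: 13.
[2] 13 ≡ 2·6 + 1 (base 6). Lift 7: 15. −1: 14.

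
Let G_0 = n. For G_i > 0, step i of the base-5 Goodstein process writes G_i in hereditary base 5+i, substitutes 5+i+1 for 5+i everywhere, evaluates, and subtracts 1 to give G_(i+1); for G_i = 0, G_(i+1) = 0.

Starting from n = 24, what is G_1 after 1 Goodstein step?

24 —HB5→ 4·5 + 4 —bump→ 4·6 + 4 = 28 —(−1)→ 27
27 —HB6→ 4·6 + 3 —bump→ 4·7 + 3 = 31 —(−1)→ 30

27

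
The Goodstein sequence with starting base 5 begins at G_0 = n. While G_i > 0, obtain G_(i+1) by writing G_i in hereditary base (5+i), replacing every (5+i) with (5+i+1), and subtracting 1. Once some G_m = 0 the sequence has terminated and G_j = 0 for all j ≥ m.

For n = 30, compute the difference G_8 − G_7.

10

(0) 30|_5 = 5^2 + 5 ↦ 6^2 + 6|_6 = 42 ⇒ 41
(1) 41|_6 = 6^2 + 5 ↦ 7^2 + 5|_7 = 54 ⇒ 53
(2) 53|_7 = 7^2 + 4 ↦ 8^2 + 4|_8 = 68 ⇒ 67
(3) 67|_8 = 8^2 + 3 ↦ 9^2 + 3|_9 = 84 ⇒ 83
(4) 83|_9 = 9^2 + 2 ↦ 10^2 + 2|_10 = 102 ⇒ 101
(5) 101|_10 = 10^2 + 1 ↦ 11^2 + 1|_11 = 122 ⇒ 121
(6) 121|_11 = 11^2 ↦ 12^2|_12 = 144 ⇒ 143
(7) 143|_12 = 11·12 + 11 ↦ 11·13 + 11|_13 = 154 ⇒ 153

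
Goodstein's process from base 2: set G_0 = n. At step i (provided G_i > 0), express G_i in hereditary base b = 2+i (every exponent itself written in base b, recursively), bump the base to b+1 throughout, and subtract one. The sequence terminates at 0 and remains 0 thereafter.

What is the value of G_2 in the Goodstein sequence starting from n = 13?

1279

step 0: 13 = 2^(2 + 1) + 2^2 + 1; sub 3 for 2: 3^(3 + 1) + 3^3 + 1; = 109; G_1 = 109−1 = 108
step 1: 108 = 3^(3 + 1) + 3^3; sub 4 for 3: 4^(4 + 1) + 4^4; = 1280; G_2 = 1280−1 = 1279
step 2: 1279 = 4^(4 + 1) + 3·4^3 + 3·4^2 + 3·4 + 3; sub 5 for 4: 5^(5 + 1) + 3·5^3 + 3·5^2 + 3·5 + 3; = 16093; G_3 = 16093−1 = 16092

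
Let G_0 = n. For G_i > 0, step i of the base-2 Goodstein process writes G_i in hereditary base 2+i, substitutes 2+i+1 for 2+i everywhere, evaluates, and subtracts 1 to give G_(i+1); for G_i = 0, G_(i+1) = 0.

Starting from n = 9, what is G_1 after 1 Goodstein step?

base 2: 9 = 2^(2 + 1) + 1; at 3: 3^(3 + 1) + 1 = 82; next = 81
base 3: 81 = 3^(3 + 1); at 4: 4^(4 + 1) = 1024; next = 1023

81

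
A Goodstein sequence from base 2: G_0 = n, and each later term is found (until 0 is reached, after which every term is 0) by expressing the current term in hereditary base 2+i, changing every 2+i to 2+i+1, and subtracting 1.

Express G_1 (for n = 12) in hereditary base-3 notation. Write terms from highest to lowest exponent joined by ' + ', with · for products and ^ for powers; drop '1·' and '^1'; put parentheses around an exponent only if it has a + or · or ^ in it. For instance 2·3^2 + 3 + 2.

[0] 12 ≡ 2^(2 + 1) + 2^2 (base 2). Lift 3: 108. −1: 107.
[1] 107 ≡ 3^(3 + 1) + 2·3^2 + 2·3 + 2 (base 3). Lift 4: 1066. −1: 1065.

3^(3 + 1) + 2·3^2 + 2·3 + 2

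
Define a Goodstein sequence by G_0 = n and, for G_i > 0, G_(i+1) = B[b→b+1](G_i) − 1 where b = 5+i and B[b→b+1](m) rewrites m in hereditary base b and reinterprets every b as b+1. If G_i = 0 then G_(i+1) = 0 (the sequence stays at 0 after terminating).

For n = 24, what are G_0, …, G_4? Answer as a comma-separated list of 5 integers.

24, 27, 30, 33, 36

(0) 24|_5 = 4·5 + 4 ↦ 4·6 + 4|_6 = 28 ⇒ 27
(1) 27|_6 = 4·6 + 3 ↦ 4·7 + 3|_7 = 31 ⇒ 30
(2) 30|_7 = 4·7 + 2 ↦ 4·8 + 2|_8 = 34 ⇒ 33
(3) 33|_8 = 4·8 + 1 ↦ 4·9 + 1|_9 = 37 ⇒ 36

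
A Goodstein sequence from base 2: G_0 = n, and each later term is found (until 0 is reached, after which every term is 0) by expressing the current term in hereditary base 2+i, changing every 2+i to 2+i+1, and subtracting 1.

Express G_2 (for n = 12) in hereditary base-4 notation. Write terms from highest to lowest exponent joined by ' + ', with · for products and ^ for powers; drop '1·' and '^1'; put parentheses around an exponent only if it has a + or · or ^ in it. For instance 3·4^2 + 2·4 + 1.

4^(4 + 1) + 2·4^2 + 2·4 + 1

base 2: 12 = 2^(2 + 1) + 2^2; at 3: 3^(3 + 1) + 3^3 = 108; next = 107
base 3: 107 = 3^(3 + 1) + 2·3^2 + 2·3 + 2; at 4: 4^(4 + 1) + 2·4^2 + 2·4 + 2 = 1066; next = 1065
base 4: 1065 = 4^(4 + 1) + 2·4^2 + 2·4 + 1; at 5: 5^(5 + 1) + 2·5^2 + 2·5 + 1 = 15686; next = 15685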